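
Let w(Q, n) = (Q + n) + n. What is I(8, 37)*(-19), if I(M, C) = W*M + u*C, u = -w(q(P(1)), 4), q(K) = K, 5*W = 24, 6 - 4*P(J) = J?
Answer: 115463/20 ≈ 5773.1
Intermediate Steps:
P(J) = 3/2 - J/4
W = 24/5 (W = (⅕)*24 = 24/5 ≈ 4.8000)
w(Q, n) = Q + 2*n
u = -37/4 (u = -((3/2 - ¼*1) + 2*4) = -((3/2 - ¼) + 8) = -(5/4 + 8) = -1*37/4 = -37/4 ≈ -9.2500)
I(M, C) = -37*C/4 + 24*M/5 (I(M, C) = 24*M/5 - 37*C/4 = -37*C/4 + 24*M/5)
I(8, 37)*(-19) = (-37/4*37 + (24/5)*8)*(-19) = (-1369/4 + 192/5)*(-19) = -6077/20*(-19) = 115463/20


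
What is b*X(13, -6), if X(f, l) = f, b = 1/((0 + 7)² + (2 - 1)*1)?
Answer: 13/50 ≈ 0.26000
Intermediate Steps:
b = 1/50 (b = 1/(7² + 1*1) = 1/(49 + 1) = 1/50 ≈ 0.020000)
b*X(13, -6) = (1/50)*13 = 13/50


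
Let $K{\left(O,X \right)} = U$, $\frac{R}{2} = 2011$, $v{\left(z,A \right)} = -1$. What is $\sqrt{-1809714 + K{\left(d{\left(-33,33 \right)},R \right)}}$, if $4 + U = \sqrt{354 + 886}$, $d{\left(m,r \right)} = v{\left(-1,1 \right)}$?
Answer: $\sqrt{-1809718 + 2 \sqrt{310}} \approx 1345.2 i$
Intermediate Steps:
$d{\left(m,r \right)} = -1$
$R = 4022$ ($R = 2 \cdot 2011 = 4022$)
$U = -4 + 2 \sqrt{310}$ ($U = -4 + \sqrt{354 + 886} = -4 + \sqrt{1240} = -4 + 2 \sqrt{310} \approx 31.214$)
$K{\left(O,X \right)} = -4 + 2 \sqrt{310}$
$\sqrt{-1809714 + K{\left(d{\left(-33,33 \right)},R \right)}} = \sqrt{-1809714 - \left(4 - 2 \sqrt{310}\right)} = \sqrt{-1809718 + 2 \sqrt{310}}$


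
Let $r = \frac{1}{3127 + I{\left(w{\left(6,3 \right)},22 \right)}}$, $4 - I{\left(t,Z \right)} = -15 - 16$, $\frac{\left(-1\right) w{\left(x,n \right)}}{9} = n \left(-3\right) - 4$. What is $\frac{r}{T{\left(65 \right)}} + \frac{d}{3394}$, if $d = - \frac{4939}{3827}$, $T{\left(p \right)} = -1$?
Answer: $- \frac{7151489}{10267676439} \approx -0.00069651$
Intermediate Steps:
$w{\left(x,n \right)} = 36 + 27 n$ ($w{\left(x,n \right)} = - 9 \left(n \left(-3\right) - 4\right) = - 9 \left(- 3 n - 4\right) = - 9 \left(-4 - 3 n\right) = 36 + 27 n$)
$I{\left(t,Z \right)} = 35$ ($I{\left(t,Z \right)} = 4 - \left(-15 - 16\right) = 4 - -31 = 4 + 31 = 35$)
$r = \frac{1}{3162}$ ($r = \frac{1}{3127 + 35} = \frac{1}{3162} \approx 0.00031626$)
$d = - \frac{4939}{3827}$ ($d = \left(-4939\right) \frac{1}{3827} = - \frac{4939}{3827} \approx -1.2906$)
$\frac{r}{T{\left(65 \right)}} + \frac{d}{3394} = \frac{1}{3162 \left(-1\right)} - \frac{4939}{3827 \cdot 3394} = \frac{1}{3162} \left(-1\right) - \frac{4939}{12988838} = - \frac{1}{3162} - \frac{4939}{12988838} = - \frac{7151489}{10267676439}$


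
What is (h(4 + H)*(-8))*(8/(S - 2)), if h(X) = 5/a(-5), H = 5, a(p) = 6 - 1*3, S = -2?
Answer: 80/3 ≈ 26.667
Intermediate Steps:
a(p) = 3 (a(p) = 6 - 3 = 3)
h(X) = 5/3
(h(4 + H)*(-8))*(8/(S - 2)) = ((5/3)*(-8))*(8/(-2 - 2)) = -320/(3*(-4)) = -320*(-1)/(3*4) = -40/3*(-2) = 80/3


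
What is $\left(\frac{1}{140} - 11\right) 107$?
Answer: $- \frac{164673}{140} \approx -1176.2$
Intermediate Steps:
$\left(\frac{1}{140} - 11\right) 107 = \left(- \frac{1539}{140}\right) 107 = - \frac{164673}{140}$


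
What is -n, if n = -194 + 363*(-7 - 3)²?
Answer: -36106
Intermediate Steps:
n = 36106 (n = -194 + 363*(-10)² = -194 + 363*100 = -194 + 36300 = 36106)
-n = -1*36106 = -36106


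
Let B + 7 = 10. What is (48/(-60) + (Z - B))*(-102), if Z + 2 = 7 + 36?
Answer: -18972/5 ≈ -3794.4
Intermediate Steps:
B = 3 (B = -7 + 10 = 3)
Z = 41 (Z = -2 + (7 + 36) = -2 + 43 = 41)
(48/(-60) + (Z - B))*(-102) = (48/(-60) + (41 - 1*3))*(-102) = (48*(-1/60) + (41 - 3))*(-102) = (-⅘ + 38)*(-102) = (186/5)*(-102) = -18972/5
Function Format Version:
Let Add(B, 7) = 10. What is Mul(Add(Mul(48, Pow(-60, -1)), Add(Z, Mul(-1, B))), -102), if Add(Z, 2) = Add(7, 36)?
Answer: Rational(-18972, 5) ≈ -3794.4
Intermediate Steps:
B = 3 (B = Add(-7, 10) = 3)
Z = 41 (Z = Add(-2, Add(7, 36)) = Add(-2, 43) = 41)
Mul(Add(Mul(48, Pow(-60, -1)), Add(Z, Mul(-1, B))), -102) = Mul(Add(Mul(48, Pow(-60, -1)), Add(41, Mul(-1, 3))), -102) = Mul(Add(Mul(48, Rational(-1, 60)), Add(41, -3)), -102) = Mul(Add(Rational(-4, 5), 38), -102) = Mul(Rational(186, 5), -102) = Rational(-18972, 5)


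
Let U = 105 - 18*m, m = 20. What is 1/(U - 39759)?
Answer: -1/40014 ≈ -2.4991e-5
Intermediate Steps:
U = -255 (U = 105 - 18*20 = 105 - 360 = -255)
1/(U - 39759) = 1/(-255 - 39759) = 1/(-40014) = -1/40014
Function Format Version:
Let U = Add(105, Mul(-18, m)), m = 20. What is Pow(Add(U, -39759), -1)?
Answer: Rational(-1, 40014) ≈ -2.4991e-5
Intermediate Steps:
U = -255 (U = Add(105, Mul(-18, 20)) = Add(105, -360) = -255)
Pow(Add(U, -39759), -1) = Pow(Add(-255, -39759), -1) = Pow(-40014, -1) = Rational(-1, 40014)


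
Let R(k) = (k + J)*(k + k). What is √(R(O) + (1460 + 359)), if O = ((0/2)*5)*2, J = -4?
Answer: √1819 ≈ 42.650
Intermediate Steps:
O = 0 (O = ((0*(½))*5)*2 = (0*5)*2 = 0*2 = 0)
R(k) = 2*k*(-4 + k) (R(k) = (k - 4)*(k + k) = (-4 + k)*(2*k) = 2*k*(-4 + k))
√(R(O) + (1460 + 359)) = √(2*0*(-4 + 0) + (1460 + 359)) = √(2*0*(-4) + 1819) = √(0 + 1819) = √1819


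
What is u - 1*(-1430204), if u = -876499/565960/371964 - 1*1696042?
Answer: -55963350575155219/210516745440 ≈ -2.6584e+5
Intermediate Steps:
u = -357045241970424979/210516745440 (u = -876499*1/565960*(1/371964) - 1696042 = -876499/565960*1/371964 - 1696042 = -876499/210516745440 - 1696042 = -357045241970424979/210516745440 ≈ -1.6960e+6)
u - 1*(-1430204) = -357045241970424979/210516745440 - 1*(-1430204) = -357045241970424979/210516745440 + 1430204 = -55963350575155219/210516745440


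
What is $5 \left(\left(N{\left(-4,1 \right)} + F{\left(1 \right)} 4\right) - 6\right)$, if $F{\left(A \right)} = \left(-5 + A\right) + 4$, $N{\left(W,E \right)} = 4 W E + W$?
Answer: $-130$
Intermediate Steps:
$N{\left(W,E \right)} = W + 4 E W$ ($N{\left(W,E \right)} = 4 E W + W = W + 4 E W$)
$F{\left(A \right)} = -1 + A$
$5 \left(\left(N{\left(-4,1 \right)} + F{\left(1 \right)} 4\right) - 6\right) = 5 \left(\left(- 4 \left(1 + 4 \cdot 1\right) + \left(-1 + 1\right) 4\right) - 6\right) = 5 \left(\left(- 4 \left(1 + 4\right) + 0 \cdot 4\right) - 6\right) = 5 \left(\left(\left(-4\right) 5 + 0\right) - 6\right) = 5 \left(\left(-20 + 0\right) - 6\right) = 5 \left(-20 - 6\right) = 5 \left(-26\right) = -130$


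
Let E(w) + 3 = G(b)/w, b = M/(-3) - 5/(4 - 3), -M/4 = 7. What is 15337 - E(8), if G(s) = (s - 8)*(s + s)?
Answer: 552383/36 ≈ 15344.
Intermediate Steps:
M = -28 (M = -4*7 = -28)
b = 13/3 (b = -28/(-3) - 5/(4 - 3) = -28*(-1/3) - 5/1 = 28/3 - 5*1 = 28/3 - 5 = 13/3 ≈ 4.3333)
G(s) = 2*s*(-8 + s) (G(s) = (-8 + s)*(2*s) = 2*s*(-8 + s))
E(w) = -3 - 286/(9*w) (E(w) = -3 + (2*(13/3)*(-8 + 13/3))/w = -3 + (2*(13/3)*(-11/3))/w = -3 - 286/(9*w))
15337 - E(8) = 15337 - (-3 - 286/9/8) = 15337 - (-3 - 286/9*1/8) = 15337 - (-3 - 143/36) = 15337 - 1*(-251/36) = 15337 + 251/36 = 552383/36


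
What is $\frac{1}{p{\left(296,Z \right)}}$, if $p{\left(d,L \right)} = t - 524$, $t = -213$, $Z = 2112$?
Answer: $- \frac{1}{737} \approx -0.0013569$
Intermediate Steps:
$p{\left(d,L \right)} = -737$ ($p{\left(d,L \right)} = -213 - 524 = -737$)
$\frac{1}{p{\left(296,Z \right)}} = \frac{1}{-737} = - \frac{1}{737}$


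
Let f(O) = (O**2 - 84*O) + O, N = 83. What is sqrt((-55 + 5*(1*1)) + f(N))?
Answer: 5*I*sqrt(2) ≈ 7.0711*I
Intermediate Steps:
f(O) = O**2 - 83*O
sqrt((-55 + 5*(1*1)) + f(N)) = sqrt((-55 + 5*(1*1)) + 83*(-83 + 83)) = sqrt((-55 + 5*1) + 83*0) = sqrt((-55 + 5) + 0) = sqrt(-50 + 0) = sqrt(-50) = 5*I*sqrt(2)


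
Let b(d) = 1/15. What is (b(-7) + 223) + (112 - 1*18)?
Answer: 4756/15 ≈ 317.07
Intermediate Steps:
b(d) = 1/15
(b(-7) + 223) + (112 - 1*18) = (1/15 + 223) + (112 - 1*18) = 3346/15 + (112 - 18) = 3346/15 + 94 = 4756/15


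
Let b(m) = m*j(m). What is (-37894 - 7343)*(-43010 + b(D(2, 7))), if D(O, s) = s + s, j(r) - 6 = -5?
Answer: 1945010052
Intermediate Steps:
j(r) = 1 (j(r) = 6 - 5 = 1)
D(O, s) = 2*s
b(m) = m (b(m) = m*1 = m)
(-37894 - 7343)*(-43010 + b(D(2, 7))) = (-37894 - 7343)*(-43010 + 2*7) = -45237*(-43010 + 14) = -45237*(-42996) = 1945010052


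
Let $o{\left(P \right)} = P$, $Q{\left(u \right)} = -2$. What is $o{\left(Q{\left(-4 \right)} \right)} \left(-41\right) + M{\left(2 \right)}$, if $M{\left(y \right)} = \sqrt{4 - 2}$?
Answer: $82 + \sqrt{2} \approx 83.414$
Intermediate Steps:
$M{\left(y \right)} = \sqrt{2}$
$o{\left(Q{\left(-4 \right)} \right)} \left(-41\right) + M{\left(2 \right)} = \left(-2\right) \left(-41\right) + \sqrt{2} = 82 + \sqrt{2}$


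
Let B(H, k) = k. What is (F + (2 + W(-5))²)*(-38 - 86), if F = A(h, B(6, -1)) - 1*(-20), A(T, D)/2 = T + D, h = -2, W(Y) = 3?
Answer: -4836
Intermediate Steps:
A(T, D) = 2*D + 2*T (A(T, D) = 2*(T + D) = 2*(D + T) = 2*D + 2*T)
F = 14 (F = (2*(-1) + 2*(-2)) - 1*(-20) = (-2 - 4) + 20 = -6 + 20 = 14)
(F + (2 + W(-5))²)*(-38 - 86) = (14 + (2 + 3)²)*(-38 - 86) = (14 + 5²)*(-124) = (14 + 25)*(-124) = 39*(-124) = -4836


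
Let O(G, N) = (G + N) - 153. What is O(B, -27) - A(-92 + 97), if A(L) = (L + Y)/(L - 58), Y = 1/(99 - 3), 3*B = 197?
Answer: -193749/1696 ≈ -114.24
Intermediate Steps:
B = 197/3 (B = (1/3)*197 = 197/3 ≈ 65.667)
Y = 1/96 ≈ 0.010417
O(G, N) = -153 + G + N
A(L) = (1/96 + L)/(-58 + L) (A(L) = (L + 1/96)/(L - 58) = (1/96 + L)/(-58 + L))
O(B, -27) - A(-92 + 97) = (-153 + 197/3 - 27) - (1/96 + (-92 + 97))/(-58 + (-92 + 97)) = -343/3 - (1/96 + 5)/(-58 + 5) = -343/3 - 481/((-53)*96) = -343/3 - (-1)*481/(53*96) = -343/3 - 1*(-481/5088) = -343/3 + 481/5088 = -193749/1696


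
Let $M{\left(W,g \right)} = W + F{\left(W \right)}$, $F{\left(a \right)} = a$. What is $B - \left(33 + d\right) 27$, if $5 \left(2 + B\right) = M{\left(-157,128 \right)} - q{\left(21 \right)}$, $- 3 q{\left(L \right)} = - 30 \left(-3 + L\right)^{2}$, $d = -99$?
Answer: $\frac{5346}{5} \approx 1069.2$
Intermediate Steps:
$q{\left(L \right)} = 10 \left(-3 + L\right)^{2}$ ($q{\left(L \right)} = - \frac{\left(-30\right) \left(-3 + L\right)^{2}}{3} = 10 \left(-3 + L\right)^{2}$)
$M{\left(W,g \right)} = 2 W$ ($M{\left(W,g \right)} = W + W = 2 W$)
$B = - \frac{3564}{5}$ ($B = -2 + \frac{2 \left(-157\right) - 10 \left(-3 + 21\right)^{2}}{5} = -2 + \frac{-314 - 10 \cdot 18^{2}}{5} = -2 + \frac{-314 - 10 \cdot 324}{5} = -2 + \frac{-314 - 3240}{5} = -2 + \frac{1}{5} \left(-3554\right) = -2 - \frac{3554}{5} = - \frac{3564}{5} \approx -712.8$)
$B - \left(33 + d\right) 27 = - \frac{3564}{5} - \left(33 - 99\right) 27 = - \frac{3564}{5} - \left(-66\right) 27 = - \frac{3564}{5} - -1782 = - \frac{3564}{5} + 1782 = \frac{5346}{5}$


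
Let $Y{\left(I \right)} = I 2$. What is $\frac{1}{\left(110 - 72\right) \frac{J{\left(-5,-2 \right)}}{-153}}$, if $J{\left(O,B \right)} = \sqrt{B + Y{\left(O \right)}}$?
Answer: $\frac{51 i \sqrt{3}}{76} \approx 1.1623 i$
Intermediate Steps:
$Y{\left(I \right)} = 2 I$
$J{\left(O,B \right)} = \sqrt{B + 2 O}$
$\frac{1}{\left(110 - 72\right) \frac{J{\left(-5,-2 \right)}}{-153}} = \frac{1}{\left(110 - 72\right) \frac{\sqrt{-2 + 2 \left(-5\right)}}{-153}} = \frac{1}{38 \sqrt{-2 - 10} \left(- \frac{1}{153}\right)} = \frac{1}{38 \sqrt{-12} \left(- \frac{1}{153}\right)} = \frac{1}{38 \cdot 2 i \sqrt{3} \left(- \frac{1}{153}\right)} = \frac{1}{38 \left(- \frac{2 i \sqrt{3}}{153}\right)} = \frac{1}{\left(- \frac{76}{153}\right) i \sqrt{3}} = \frac{51 i \sqrt{3}}{76}$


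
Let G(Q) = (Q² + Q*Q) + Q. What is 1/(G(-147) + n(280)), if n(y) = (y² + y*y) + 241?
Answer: 1/200112 ≈ 4.9972e-6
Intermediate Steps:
n(y) = 241 + 2*y² (n(y) = (y² + y²) + 241 = 2*y² + 241 = 241 + 2*y²)
G(Q) = Q + 2*Q² (G(Q) = (Q² + Q²) + Q = 2*Q² + Q = Q + 2*Q²)
1/(G(-147) + n(280)) = 1/(-147*(1 + 2*(-147)) + (241 + 2*280²)) = 1/(-147*(1 - 294) + (241 + 2*78400)) = 1/(-147*(-293) + (241 + 156800)) = 1/(43071 + 157041) = 1/200112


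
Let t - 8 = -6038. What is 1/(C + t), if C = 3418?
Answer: -1/2612 ≈ -0.00038285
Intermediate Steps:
t = -6030 (t = 8 - 6038 = -6030)
1/(C + t) = 1/(3418 - 6030) = 1/(-2612) = -1/2612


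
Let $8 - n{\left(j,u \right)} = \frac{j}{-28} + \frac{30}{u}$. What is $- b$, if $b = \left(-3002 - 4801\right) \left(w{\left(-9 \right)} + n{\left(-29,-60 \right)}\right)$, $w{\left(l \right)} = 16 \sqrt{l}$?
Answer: $\frac{1630827}{28} + 374544 i \approx 58244.0 + 3.7454 \cdot 10^{5} i$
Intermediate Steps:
$n{\left(j,u \right)} = 8 - \frac{30}{u} + \frac{j}{28}$ ($n{\left(j,u \right)} = 8 - \left(\frac{j}{-28} + \frac{30}{u}\right) = 8 - \left(j \left(- \frac{1}{28}\right) + \frac{30}{u}\right) = 8 - \left(- \frac{j}{28} + \frac{30}{u}\right) = 8 - \left(\frac{30}{u} - \frac{j}{28}\right) = 8 + \left(- \frac{30}{u} + \frac{j}{28}\right) = 8 - \frac{30}{u} + \frac{j}{28}$)
$b = - \frac{1630827}{28} - 374544 i$ ($b = \left(-3002 - 4801\right) \left(16 \sqrt{-9} + \left(8 - \frac{30}{-60} + \frac{1}{28} \left(-29\right)\right)\right) = - 7803 \left(16 \cdot 3 i - - \frac{209}{28}\right) = - 7803 \left(48 i + \left(8 + \frac{1}{2} - \frac{29}{28}\right)\right) = - 7803 \left(48 i + \frac{209}{28}\right) = - 7803 \left(\frac{209}{28} + 48 i\right) = - \frac{1630827}{28} - 374544 i \approx -58244.0 - 3.7454 \cdot 10^{5} i$)
$- b = - (- \frac{1630827}{28} - 374544 i) = \frac{1630827}{28} + 374544 i$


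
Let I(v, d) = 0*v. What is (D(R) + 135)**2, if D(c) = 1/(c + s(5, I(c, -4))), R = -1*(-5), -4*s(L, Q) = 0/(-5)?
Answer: 456976/25 ≈ 18279.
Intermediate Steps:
I(v, d) = 0
s(L, Q) = 0 (s(L, Q) = -0/(-5) = -0*(-1)/5 = -1/4*0 = 0)
R = 5
D(c) = 1/c (D(c) = 1/(c + 0) = 1/c)
(D(R) + 135)**2 = (1/5 + 135)**2 = (676/5)**2 = 456976/25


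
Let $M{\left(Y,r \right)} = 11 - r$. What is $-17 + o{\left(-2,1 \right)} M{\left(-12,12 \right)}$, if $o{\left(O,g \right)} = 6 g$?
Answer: $-23$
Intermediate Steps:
$-17 + o{\left(-2,1 \right)} M{\left(-12,12 \right)} = -17 + 6 \cdot 1 \left(11 - 12\right) = -17 + 6 \left(11 - 12\right) = -17 + 6 \left(-1\right) = -17 - 6 = -23$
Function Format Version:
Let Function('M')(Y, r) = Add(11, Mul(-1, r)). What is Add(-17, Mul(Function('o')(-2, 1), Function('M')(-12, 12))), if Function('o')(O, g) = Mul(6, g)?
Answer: -23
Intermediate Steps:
Add(-17, Mul(Function('o')(-2, 1), Function('M')(-12, 12))) = Add(-17, Mul(Mul(6, 1), Add(11, Mul(-1, 12)))) = Add(-17, Mul(6, Add(11, -12))) = Add(-17, Mul(6, -1)) = Add(-17, -6) = -23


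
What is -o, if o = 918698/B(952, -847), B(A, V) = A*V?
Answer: 41759/36652 ≈ 1.1393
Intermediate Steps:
o = -41759/36652 (o = 918698/((952*(-847))) = 918698/(-806344) = 918698*(-1/806344) = -41759/36652 ≈ -1.1393)
-o = -1*(-41759/36652) = 41759/36652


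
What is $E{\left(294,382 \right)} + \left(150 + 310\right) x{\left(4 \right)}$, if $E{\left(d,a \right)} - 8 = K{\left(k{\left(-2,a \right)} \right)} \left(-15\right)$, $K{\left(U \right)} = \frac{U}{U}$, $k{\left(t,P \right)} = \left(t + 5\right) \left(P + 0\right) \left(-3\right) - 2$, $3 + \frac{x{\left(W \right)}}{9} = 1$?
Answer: $-8287$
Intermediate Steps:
$x{\left(W \right)} = -18$ ($x{\left(W \right)} = -27 + 9 \cdot 1 = -27 + 9 = -18$)
$k{\left(t,P \right)} = -2 - 3 P \left(5 + t\right)$ ($k{\left(t,P \right)} = \left(5 + t\right) P \left(-3\right) - 2 = P \left(5 + t\right) \left(-3\right) - 2 = - 3 P \left(5 + t\right) - 2 = -2 - 3 P \left(5 + t\right)$)
$K{\left(U \right)} = 1$
$E{\left(d,a \right)} = -7$ ($E{\left(d,a \right)} = 8 + 1 \left(-15\right) = 8 - 15 = -7$)
$E{\left(294,382 \right)} + \left(150 + 310\right) x{\left(4 \right)} = -7 + \left(150 + 310\right) \left(-18\right) = -7 + 460 \left(-18\right) = -7 - 8280 = -8287$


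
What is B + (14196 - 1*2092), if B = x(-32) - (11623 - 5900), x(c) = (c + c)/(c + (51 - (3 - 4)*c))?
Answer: 83017/13 ≈ 6385.9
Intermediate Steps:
x(c) = 2*c/(51 + 2*c) (x(c) = (2*c)/(c + (51 - (-1)*c)) = (2*c)/(c + (51 + c)) = (2*c)/(51 + 2*c) = 2*c/(51 + 2*c))
B = -74335/13 (B = 2*(-32)/(51 + 2*(-32)) - (11623 - 5900) = 2*(-32)/(51 - 64) - 1*5723 = 2*(-32)/(-13) - 5723 = 2*(-32)*(-1/13) - 5723 = 64/13 - 5723 = -74335/13 ≈ -5718.1)
B + (14196 - 1*2092) = -74335/13 + (14196 - 1*2092) = -74335/13 + (14196 - 2092) = -74335/13 + 12104 = 83017/13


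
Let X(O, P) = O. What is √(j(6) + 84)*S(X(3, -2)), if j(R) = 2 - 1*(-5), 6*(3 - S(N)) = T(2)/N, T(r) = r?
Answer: 26*√91/9 ≈ 27.558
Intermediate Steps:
S(N) = 3 - 1/(3*N)
j(R) = 7 (j(R) = 2 + 5 = 7)
√(j(6) + 84)*S(X(3, -2)) = √(7 + 84)*(3 - ⅓/3) = √91*(3 - ⅓*⅓) = √91*(3 - ⅑) = √91*(26/9) = 26*√91/9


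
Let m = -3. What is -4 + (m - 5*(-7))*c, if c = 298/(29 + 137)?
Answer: 4436/83 ≈ 53.446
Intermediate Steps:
c = 149/83 (c = 298/166 = 298*(1/166) = 149/83 ≈ 1.7952)
-4 + (m - 5*(-7))*c = -4 + (-3 - 5*(-7))*(149/83) = -4 + (-3 + 35)*(149/83) = -4 + 32*(149/83) = -4 + 4768/83 = 4436/83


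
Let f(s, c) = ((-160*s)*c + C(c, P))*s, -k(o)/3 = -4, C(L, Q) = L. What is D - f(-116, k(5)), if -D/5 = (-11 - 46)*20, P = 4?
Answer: 25842612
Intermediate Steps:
k(o) = 12 (k(o) = -3*(-4) = 12)
f(s, c) = s*(c - 160*c*s) (f(s, c) = ((-160*s)*c + c)*s = (-160*c*s + c)*s = (c - 160*c*s)*s = s*(c - 160*c*s))
D = 5700 (D = -5*(-11 - 46)*20 = -(-285)*20 = -5*(-1140) = 5700)
D - f(-116, k(5)) = 5700 - 12*(-116)*(1 - 160*(-116)) = 5700 - 12*(-116)*(1 + 18560) = 5700 - 12*(-116)*18561 = 5700 - 1*(-25836912) = 5700 + 25836912 = 25842612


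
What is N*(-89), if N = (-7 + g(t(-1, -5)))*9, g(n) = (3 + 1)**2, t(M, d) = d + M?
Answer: -7209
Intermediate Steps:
t(M, d) = M + d
g(n) = 16 (g(n) = 4**2 = 16)
N = 81 (N = (-7 + 16)*9 = 9*9 = 81)
N*(-89) = 81*(-89) = -7209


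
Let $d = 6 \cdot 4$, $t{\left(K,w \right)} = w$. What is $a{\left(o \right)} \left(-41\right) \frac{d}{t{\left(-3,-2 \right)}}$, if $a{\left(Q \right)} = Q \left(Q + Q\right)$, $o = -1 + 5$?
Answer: $15744$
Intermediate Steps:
$o = 4$
$a{\left(Q \right)} = 2 Q^{2}$ ($a{\left(Q \right)} = Q 2 Q = 2 Q^{2}$)
$d = 24$
$a{\left(o \right)} \left(-41\right) \frac{d}{t{\left(-3,-2 \right)}} = 2 \cdot 4^{2} \left(-41\right) \frac{24}{-2} = 2 \cdot 16 \left(-41\right) 24 \left(- \frac{1}{2}\right) = 32 \left(-41\right) \left(-12\right) = \left(-1312\right) \left(-12\right) = 15744$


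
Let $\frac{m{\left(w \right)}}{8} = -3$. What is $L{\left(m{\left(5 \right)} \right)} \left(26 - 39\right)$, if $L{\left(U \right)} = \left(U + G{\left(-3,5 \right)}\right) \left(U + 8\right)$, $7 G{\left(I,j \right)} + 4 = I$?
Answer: $-5200$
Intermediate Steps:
$m{\left(w \right)} = -24$ ($m{\left(w \right)} = 8 \left(-3\right) = -24$)
$G{\left(I,j \right)} = - \frac{4}{7} + \frac{I}{7}$
$L{\left(U \right)} = \left(-1 + U\right) \left(8 + U\right)$ ($L{\left(U \right)} = \left(U + \left(- \frac{4}{7} + \frac{1}{7} \left(-3\right)\right)\right) \left(U + 8\right) = \left(U - 1\right) \left(8 + U\right) = \left(-1 + U\right) \left(8 + U\right)$)
$L{\left(m{\left(5 \right)} \right)} \left(26 - 39\right) = \left(-8 + \left(-24\right)^{2} + 7 \left(-24\right)\right) \left(26 - 39\right) = \left(-8 + 576 - 168\right) \left(-13\right) = 400 \left(-13\right) = -5200$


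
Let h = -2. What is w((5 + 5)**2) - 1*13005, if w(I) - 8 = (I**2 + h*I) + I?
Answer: -3097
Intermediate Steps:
w(I) = 8 + I**2 - I (w(I) = 8 + ((I**2 - 2*I) + I) = 8 + (I**2 - I) = 8 + I**2 - I)
w((5 + 5)**2) - 1*13005 = (8 + ((5 + 5)**2)**2 - (5 + 5)**2) - 1*13005 = (8 + (10**2)**2 - 1*10**2) - 13005 = (8 + 100**2 - 1*100) - 13005 = (8 + 10000 - 100) - 13005 = 9908 - 13005 = -3097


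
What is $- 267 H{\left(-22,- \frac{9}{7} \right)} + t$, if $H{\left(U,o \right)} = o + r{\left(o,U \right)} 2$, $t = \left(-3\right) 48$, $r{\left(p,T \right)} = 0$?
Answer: $\frac{1395}{7} \approx 199.29$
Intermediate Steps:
$t = -144$
$H{\left(U,o \right)} = o$ ($H{\left(U,o \right)} = o + 0 \cdot 2 = o + 0 = o$)
$- 267 H{\left(-22,- \frac{9}{7} \right)} + t = - 267 \left(- \frac{9}{7}\right) - 144 = - 267 \left(\left(-9\right) \frac{1}{7}\right) - 144 = \left(-267\right) \left(- \frac{9}{7}\right) - 144 = \frac{2403}{7} - 144 = \frac{1395}{7}$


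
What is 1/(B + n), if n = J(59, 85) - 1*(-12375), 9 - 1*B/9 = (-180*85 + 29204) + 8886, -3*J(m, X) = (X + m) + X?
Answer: -3/578191 ≈ -5.1886e-6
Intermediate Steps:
J(m, X) = -2*X/3 - m/3 (J(m, X) = -((X + m) + X)/3 = -(m + 2*X)/3 = -2*X/3 - m/3)
B = -205029 (B = 81 - 9*((-180*85 + 29204) + 8886) = 81 - 9*((-15300 + 29204) + 8886) = 81 - 9*(13904 + 8886) = 81 - 9*22790 = 81 - 205110 = -205029)
n = 36896/3 (n = (-⅔*85 - ⅓*59) - 1*(-12375) = (-170/3 - 59/3) + 12375 = -229/3 + 12375 = 36896/3 ≈ 12299.)
1/(B + n) = 1/(-205029 + 36896/3) = 1/(-578191/3) = -3/578191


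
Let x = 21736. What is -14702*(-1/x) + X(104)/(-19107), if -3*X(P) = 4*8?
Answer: 38337677/56633148 ≈ 0.67695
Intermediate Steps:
X(P) = -32/3 (X(P) = -4*8/3 = -⅓*32 = -32/3)
-14702*(-1/x) + X(104)/(-19107) = -14702/((-1*21736)) - 32/3/(-19107) = -14702/(-21736) - 32/3*(-1/19107) = -14702*(-1/21736) + 32/57321 = 7351/10868 + 32/57321 = 38337677/56633148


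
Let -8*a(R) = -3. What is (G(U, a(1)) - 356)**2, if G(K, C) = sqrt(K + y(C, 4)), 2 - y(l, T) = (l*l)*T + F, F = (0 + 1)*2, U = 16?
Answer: (1424 - sqrt(247))**2/16 ≈ 1.2395e+5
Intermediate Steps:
F = 2 (F = 1*2 = 2)
a(R) = 3/8 (a(R) = -1/8*(-3) = 3/8)
y(l, T) = -T*l**2 (y(l, T) = 2 - ((l*l)*T + 2) = 2 - (l**2*T + 2) = 2 - (T*l**2 + 2) = 2 - (2 + T*l**2) = 2 + (-2 - T*l**2) = -T*l**2)
G(K, C) = sqrt(K - 4*C**2) (G(K, C) = sqrt(K - 1*4*C**2) = sqrt(K - 4*C**2))
(G(U, a(1)) - 356)**2 = (sqrt(16 - 4*(3/8)**2) - 356)**2 = (sqrt(16 - 4*9/64) - 356)**2 = (sqrt(16 - 9/16) - 356)**2 = (sqrt(247/16) - 356)**2 = (sqrt(247)/4 - 356)**2 = (-356 + sqrt(247)/4)**2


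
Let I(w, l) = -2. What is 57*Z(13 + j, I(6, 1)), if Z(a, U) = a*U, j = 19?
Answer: -3648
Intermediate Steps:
Z(a, U) = U*a
57*Z(13 + j, I(6, 1)) = 57*(-2*(13 + 19)) = 57*(-2*32) = 57*(-64) = -3648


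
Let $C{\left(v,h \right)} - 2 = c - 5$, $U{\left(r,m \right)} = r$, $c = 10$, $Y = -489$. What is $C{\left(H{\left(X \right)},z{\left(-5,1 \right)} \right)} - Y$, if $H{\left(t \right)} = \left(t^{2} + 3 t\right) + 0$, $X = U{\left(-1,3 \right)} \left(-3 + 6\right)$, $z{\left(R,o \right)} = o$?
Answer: $496$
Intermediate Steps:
$X = -3$ ($X = - (-3 + 6) = \left(-1\right) 3 = -3$)
$H{\left(t \right)} = t^{2} + 3 t$
$C{\left(v,h \right)} = 7$ ($C{\left(v,h \right)} = 2 + \left(10 - 5\right) = 2 + 5 = 7$)
$C{\left(H{\left(X \right)},z{\left(-5,1 \right)} \right)} - Y = 7 - -489 = 7 + 489 = 496$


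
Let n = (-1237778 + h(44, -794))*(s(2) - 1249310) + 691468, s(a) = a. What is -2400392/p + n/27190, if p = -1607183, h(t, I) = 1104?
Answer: 248307757075066846/4369930577 ≈ 5.6822e+7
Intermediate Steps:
n = 1544987413060 (n = (-1237778 + 1104)*(2 - 1249310) + 691468 = -1236674*(-1249308) + 691468 = 1544986721592 + 691468 = 1544987413060)
-2400392/p + n/27190 = -2400392/(-1607183) + 1544987413060/27190 = -2400392*(-1/1607183) + 1544987413060*(1/27190) = 2400392/1607183 + 154498741306/2719 = 248307757075066846/4369930577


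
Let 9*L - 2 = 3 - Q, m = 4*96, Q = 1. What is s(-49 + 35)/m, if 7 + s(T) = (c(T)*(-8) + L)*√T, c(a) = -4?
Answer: -7/384 + 73*I*√14/864 ≈ -0.018229 + 0.31614*I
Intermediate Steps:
m = 384
L = 4/9 (L = 2/9 + (3 - 1*1)/9 = 2/9 + (3 - 1)/9 = 2/9 + (⅑)*2 = 2/9 + 2/9 = 4/9 ≈ 0.44444)
s(T) = -7 + 292*√T/9 (s(T) = -7 + (-4*(-8) + 4/9)*√T = -7 + (32 + 4/9)*√T = -7 + 292*√T/9)
s(-49 + 35)/m = (-7 + 292*√(-49 + 35)/9)/384 = (-7 + 292*√(-14)/9)*(1/384) = (-7 + 292*(I*√14)/9)*(1/384) = (-7 + 292*I*√14/9)*(1/384) = -7/384 + 73*I*√14/864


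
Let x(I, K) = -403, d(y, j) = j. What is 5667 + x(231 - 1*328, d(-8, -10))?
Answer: 5264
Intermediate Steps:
5667 + x(231 - 1*328, d(-8, -10)) = 5667 - 403 = 5264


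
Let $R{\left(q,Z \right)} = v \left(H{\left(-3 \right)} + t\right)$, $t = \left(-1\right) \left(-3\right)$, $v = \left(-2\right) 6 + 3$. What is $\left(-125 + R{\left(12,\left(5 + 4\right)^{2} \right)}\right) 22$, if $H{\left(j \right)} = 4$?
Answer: $-4136$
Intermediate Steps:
$v = -9$ ($v = -12 + 3 = -9$)
$t = 3$
$R{\left(q,Z \right)} = -63$ ($R{\left(q,Z \right)} = - 9 \left(4 + 3\right) = \left(-9\right) 7 = -63$)
$\left(-125 + R{\left(12,\left(5 + 4\right)^{2} \right)}\right) 22 = \left(-125 - 63\right) 22 = \left(-188\right) 22 = -4136$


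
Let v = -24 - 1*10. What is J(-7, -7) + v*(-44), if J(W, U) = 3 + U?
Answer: 1492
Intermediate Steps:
v = -34 (v = -24 - 10 = -34)
J(-7, -7) + v*(-44) = (3 - 7) - 34*(-44) = -4 + 1496 = 1492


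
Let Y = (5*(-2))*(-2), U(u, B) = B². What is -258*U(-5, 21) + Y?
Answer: -113758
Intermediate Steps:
Y = 20 (Y = -10*(-2) = 20)
-258*U(-5, 21) + Y = -258*21² + 20 = -258*441 + 20 = -113778 + 20 = -113758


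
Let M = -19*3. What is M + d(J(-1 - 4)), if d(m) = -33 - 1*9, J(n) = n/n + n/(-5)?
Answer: -99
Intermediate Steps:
J(n) = 1 - n/5 (J(n) = 1 + n*(-1/5) = 1 - n/5)
d(m) = -42 (d(m) = -33 - 9 = -42)
M = -57
M + d(J(-1 - 4)) = -57 - 42 = -99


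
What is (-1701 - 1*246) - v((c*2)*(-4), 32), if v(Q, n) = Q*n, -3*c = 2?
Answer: -6353/3 ≈ -2117.7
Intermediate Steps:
c = -⅔ (c = -⅓*2 = -⅔ ≈ -0.66667)
(-1701 - 1*246) - v((c*2)*(-4), 32) = (-1701 - 1*246) - -⅔*2*(-4)*32 = (-1701 - 246) - (-4/3*(-4))*32 = -1947 - 16*32/3 = -1947 - 1*512/3 = -1947 - 512/3 = -6353/3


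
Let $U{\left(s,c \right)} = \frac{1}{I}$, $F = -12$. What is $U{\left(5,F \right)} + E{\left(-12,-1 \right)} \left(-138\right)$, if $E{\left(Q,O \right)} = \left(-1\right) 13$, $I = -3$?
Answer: $\frac{5381}{3} \approx 1793.7$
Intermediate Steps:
$E{\left(Q,O \right)} = -13$
$U{\left(s,c \right)} = - \frac{1}{3}$ ($U{\left(s,c \right)} = \frac{1}{-3} = - \frac{1}{3}$)
$U{\left(5,F \right)} + E{\left(-12,-1 \right)} \left(-138\right) = - \frac{1}{3} - -1794 = - \frac{1}{3} + 1794 = \frac{5381}{3}$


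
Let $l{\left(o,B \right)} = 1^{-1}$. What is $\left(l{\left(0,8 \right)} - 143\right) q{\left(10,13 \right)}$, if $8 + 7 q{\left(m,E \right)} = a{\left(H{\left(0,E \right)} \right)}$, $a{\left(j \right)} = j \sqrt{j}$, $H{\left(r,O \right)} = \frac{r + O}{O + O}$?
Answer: $\frac{1136}{7} - \frac{71 \sqrt{2}}{14} \approx 155.11$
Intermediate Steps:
$l{\left(o,B \right)} = 1$
$H{\left(r,O \right)} = \frac{O + r}{2 O}$
$a{\left(j \right)} = j^{\frac{3}{2}}$
$q{\left(m,E \right)} = - \frac{8}{7} + \frac{\sqrt{2}}{28}$ ($q{\left(m,E \right)} = - \frac{8}{7} + \frac{\left(\frac{E + 0}{2 E}\right)^{\frac{3}{2}}}{7} = - \frac{8}{7} + \frac{\left(\frac{E}{2 E}\right)^{\frac{3}{2}}}{7} = - \frac{8}{7} + \frac{1}{7 \cdot 2 \sqrt{2}} = - \frac{8}{7} + \frac{\frac{1}{4} \sqrt{2}}{7} = - \frac{8}{7} + \frac{\sqrt{2}}{28}$)
$\left(l{\left(0,8 \right)} - 143\right) q{\left(10,13 \right)} = \left(1 - 143\right) \left(- \frac{8}{7} + \frac{\sqrt{2}}{28}\right) = - 142 \left(- \frac{8}{7} + \frac{\sqrt{2}}{28}\right) = \frac{1136}{7} - \frac{71 \sqrt{2}}{14}$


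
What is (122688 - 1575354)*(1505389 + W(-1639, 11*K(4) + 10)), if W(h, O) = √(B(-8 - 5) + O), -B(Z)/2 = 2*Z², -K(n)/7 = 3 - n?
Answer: -2186827417074 - 1452666*I*√589 ≈ -2.1868e+12 - 3.5255e+7*I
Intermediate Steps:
K(n) = -21 + 7*n (K(n) = -7*(3 - n) = -21 + 7*n)
B(Z) = -4*Z²
W(h, O) = √(-676 + O) (W(h, O) = √(-4*(-8 - 5)² + O) = √(-4*(-13)² + O) = √(-4*169 + O) = √(-676 + O))
(122688 - 1575354)*(1505389 + W(-1639, 11*K(4) + 10)) = (122688 - 1575354)*(1505389 + √(-676 + (11*(-21 + 7*4) + 10))) = -1452666*(1505389 + √(-676 + (11*(-21 + 28) + 10))) = -1452666*(1505389 + √(-676 + (11*7 + 10))) = -1452666*(1505389 + √(-676 + (77 + 10))) = -1452666*(1505389 + √(-676 + 87)) = -1452666*(1505389 + √(-589)) = -1452666*(1505389 + I*√589) = -2186827417074 - 1452666*I*√589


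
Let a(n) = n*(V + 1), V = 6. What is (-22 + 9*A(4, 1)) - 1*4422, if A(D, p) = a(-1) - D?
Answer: -4543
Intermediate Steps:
a(n) = 7*n (a(n) = n*(6 + 1) = n*7 = 7*n)
A(D, p) = -7 - D (A(D, p) = 7*(-1) - D = -7 - D)
(-22 + 9*A(4, 1)) - 1*4422 = (-22 + 9*(-7 - 1*4)) - 1*4422 = (-22 + 9*(-7 - 4)) - 4422 = (-22 + 9*(-11)) - 4422 = (-22 - 99) - 4422 = -121 - 4422 = -4543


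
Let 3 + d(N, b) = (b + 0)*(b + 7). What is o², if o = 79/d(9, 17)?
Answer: 6241/164025 ≈ 0.038049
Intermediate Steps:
d(N, b) = -3 + b*(7 + b) (d(N, b) = -3 + (b + 0)*(b + 7) = -3 + b*(7 + b))
o = 79/405 (o = 79/(-3 + 17² + 7*17) = 79/(-3 + 289 + 119) = 79/405 ≈ 0.19506)
o² = (79/405)² = 6241/164025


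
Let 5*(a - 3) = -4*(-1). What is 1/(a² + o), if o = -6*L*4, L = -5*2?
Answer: 25/6361 ≈ 0.0039302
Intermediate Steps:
L = -10
o = 240 (o = -6*(-10)*4 = 60*4 = 240)
a = 19/5 (a = 3 + (-4*(-1))/5 = 3 + (⅕)*4 = 3 + ⅘ = 19/5 ≈ 3.8000)
1/(a² + o) = 1/((19/5)² + 240) = 1/(361/25 + 240) = 1/(6361/25) = 25/6361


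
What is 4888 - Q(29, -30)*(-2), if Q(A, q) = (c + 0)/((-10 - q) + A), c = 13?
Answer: 239538/49 ≈ 4888.5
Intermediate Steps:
Q(A, q) = 13/(-10 + A - q) (Q(A, q) = (13 + 0)/((-10 - q) + A) = 13/(-10 + A - q))
4888 - Q(29, -30)*(-2) = 4888 - (-13/(10 - 30 - 1*29))*(-2) = 4888 - (-13/(10 - 30 - 29))*(-2) = 4888 - (-13/(-49))*(-2) = 4888 - (-13*(-1/49))*(-2) = 4888 - 13*(-2)/49 = 4888 - 1*(-26/49) = 4888 + 26/49 = 239538/49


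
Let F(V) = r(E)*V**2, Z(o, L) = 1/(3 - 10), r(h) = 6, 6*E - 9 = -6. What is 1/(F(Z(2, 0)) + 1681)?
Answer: 49/82375 ≈ 0.00059484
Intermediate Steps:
E = 1/2 (E = 3/2 + (1/6)*(-6) = 3/2 - 1 = 1/2 ≈ 0.50000)
Z(o, L) = -1/7 (Z(o, L) = 1/(-7) = -1/7)
F(V) = 6*V**2
1/(F(Z(2, 0)) + 1681) = 1/(6*(-1/7)**2 + 1681) = 1/(6*(1/49) + 1681) = 1/(6/49 + 1681) = 1/(82375/49) = 49/82375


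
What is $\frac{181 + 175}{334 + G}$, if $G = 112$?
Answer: $\frac{178}{223} \approx 0.79821$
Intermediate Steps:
$\frac{181 + 175}{334 + G} = \frac{181 + 175}{334 + 112} = \frac{356}{446} = 356 \cdot \frac{1}{446} = \frac{178}{223}$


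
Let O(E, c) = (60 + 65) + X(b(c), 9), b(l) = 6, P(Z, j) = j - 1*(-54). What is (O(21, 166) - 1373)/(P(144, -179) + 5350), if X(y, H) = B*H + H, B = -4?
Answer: -51/209 ≈ -0.24402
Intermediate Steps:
P(Z, j) = 54 + j (P(Z, j) = j + 54 = 54 + j)
X(y, H) = -3*H (X(y, H) = -4*H + H = -3*H)
O(E, c) = 98 (O(E, c) = (60 + 65) - 3*9 = 125 - 27 = 98)
(O(21, 166) - 1373)/(P(144, -179) + 5350) = (98 - 1373)/((54 - 179) + 5350) = -1275/(-125 + 5350) = -1275/5225 = -1275*1/5225 = -51/209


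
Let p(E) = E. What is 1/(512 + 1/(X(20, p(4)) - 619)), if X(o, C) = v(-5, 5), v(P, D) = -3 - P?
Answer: 617/315903 ≈ 0.0019531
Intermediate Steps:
X(o, C) = 2 (X(o, C) = -3 - 1*(-5) = -3 + 5 = 2)
1/(512 + 1/(X(20, p(4)) - 619)) = 1/(512 + 1/(2 - 619)) = 1/(512 + 1/(-617)) = 1/(512 - 1/617) = 1/(315903/617) = 617/315903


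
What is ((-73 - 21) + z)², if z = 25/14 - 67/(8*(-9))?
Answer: 2116644049/254016 ≈ 8332.7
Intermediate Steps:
z = 1369/504 (z = 25*(1/14) - 67/(-72) = 25/14 - 67*(-1/72) = 25/14 + 67/72 = 1369/504 ≈ 2.7163)
((-73 - 21) + z)² = ((-73 - 21) + 1369/504)² = (-94 + 1369/504)² = (-46007/504)² = 2116644049/254016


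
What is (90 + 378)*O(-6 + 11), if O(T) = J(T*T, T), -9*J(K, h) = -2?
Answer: 104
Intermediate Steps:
J(K, h) = 2/9 (J(K, h) = -⅑*(-2) = 2/9)
O(T) = 2/9
(90 + 378)*O(-6 + 11) = (90 + 378)*(2/9) = 468*(2/9) = 104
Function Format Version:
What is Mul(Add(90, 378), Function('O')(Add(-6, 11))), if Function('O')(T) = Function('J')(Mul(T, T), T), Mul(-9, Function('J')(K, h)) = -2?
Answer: 104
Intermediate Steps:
Function('J')(K, h) = Rational(2, 9) (Function('J')(K, h) = Mul(Rational(-1, 9), -2) = Rational(2, 9))
Function('O')(T) = Rational(2, 9)
Mul(Add(90, 378), Function('O')(Add(-6, 11))) = Mul(Add(90, 378), Rational(2, 9)) = Mul(468, Rational(2, 9)) = 104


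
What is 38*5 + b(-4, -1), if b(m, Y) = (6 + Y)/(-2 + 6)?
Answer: 765/4 ≈ 191.25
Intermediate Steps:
b(m, Y) = 3/2 + Y/4 (b(m, Y) = (6 + Y)/4 = (6 + Y)*(¼) = 3/2 + Y/4)
38*5 + b(-4, -1) = 38*5 + (3/2 + (¼)*(-1)) = 190 + (3/2 - ¼) = 190 + 5/4 = 765/4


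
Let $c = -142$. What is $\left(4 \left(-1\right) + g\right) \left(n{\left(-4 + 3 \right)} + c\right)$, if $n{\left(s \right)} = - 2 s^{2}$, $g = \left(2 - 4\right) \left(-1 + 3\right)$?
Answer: $1152$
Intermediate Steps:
$g = -4$ ($g = \left(-2\right) 2 = -4$)
$\left(4 \left(-1\right) + g\right) \left(n{\left(-4 + 3 \right)} + c\right) = \left(4 \left(-1\right) - 4\right) \left(- 2 \left(-4 + 3\right)^{2} - 142\right) = \left(-4 - 4\right) \left(- 2 \left(-1\right)^{2} - 142\right) = - 8 \left(\left(-2\right) 1 - 142\right) = - 8 \left(-2 - 142\right) = \left(-8\right) \left(-144\right) = 1152$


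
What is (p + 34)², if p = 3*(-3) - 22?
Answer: 9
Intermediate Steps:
p = -31 (p = -9 - 22 = -31)
(p + 34)² = (-31 + 34)² = 3² = 9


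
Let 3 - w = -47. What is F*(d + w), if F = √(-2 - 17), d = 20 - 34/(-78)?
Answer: 2747*I*√19/39 ≈ 307.02*I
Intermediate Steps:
w = 50 (w = 3 - 1*(-47) = 3 + 47 = 50)
d = 797/39 (d = 20 - 34*(-1)/78 = 20 - 1*(-17/39) = 20 + 17/39 = 797/39 ≈ 20.436)
F = I*√19 (F = √(-19) = I*√19 ≈ 4.3589*I)
F*(d + w) = (I*√19)*(797/39 + 50) = (I*√19)*(2747/39) = 2747*I*√19/39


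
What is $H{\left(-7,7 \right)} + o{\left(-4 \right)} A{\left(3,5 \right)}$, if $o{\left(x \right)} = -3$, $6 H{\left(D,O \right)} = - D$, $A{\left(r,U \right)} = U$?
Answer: $- \frac{83}{6} \approx -13.833$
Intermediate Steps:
$H{\left(D,O \right)} = - \frac{D}{6}$ ($H{\left(D,O \right)} = \frac{\left(-1\right) D}{6} = - \frac{D}{6}$)
$H{\left(-7,7 \right)} + o{\left(-4 \right)} A{\left(3,5 \right)} = \left(- \frac{1}{6}\right) \left(-7\right) - 15 = \frac{7}{6} - 15 = - \frac{83}{6}$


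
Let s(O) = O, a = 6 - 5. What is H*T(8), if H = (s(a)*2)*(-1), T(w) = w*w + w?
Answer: -144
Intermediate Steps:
a = 1
T(w) = w + w² (T(w) = w² + w = w + w²)
H = -2 (H = (1*2)*(-1) = 2*(-1) = -2)
H*T(8) = -16*(1 + 8) = -16*9 = -2*72 = -144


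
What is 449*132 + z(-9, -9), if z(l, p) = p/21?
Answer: 414873/7 ≈ 59268.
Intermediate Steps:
z(l, p) = p/21 (z(l, p) = p*(1/21) = p/21)
449*132 + z(-9, -9) = 449*132 + (1/21)*(-9) = 59268 - 3/7 = 414873/7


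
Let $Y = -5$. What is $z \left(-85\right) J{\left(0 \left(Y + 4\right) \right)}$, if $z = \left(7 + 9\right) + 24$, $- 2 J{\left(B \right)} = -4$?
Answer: $-6800$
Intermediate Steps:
$J{\left(B \right)} = 2$ ($J{\left(B \right)} = \left(- \frac{1}{2}\right) \left(-4\right) = 2$)
$z = 40$ ($z = 16 + 24 = 40$)
$z \left(-85\right) J{\left(0 \left(Y + 4\right) \right)} = 40 \left(-85\right) 2 = \left(-3400\right) 2 = -6800$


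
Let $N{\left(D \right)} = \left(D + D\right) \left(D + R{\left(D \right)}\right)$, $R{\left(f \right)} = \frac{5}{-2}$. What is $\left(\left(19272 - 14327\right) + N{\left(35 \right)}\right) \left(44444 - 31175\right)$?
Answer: $95802180$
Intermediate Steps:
$R{\left(f \right)} = - \frac{5}{2}$ ($R{\left(f \right)} = 5 \left(- \frac{1}{2}\right) = - \frac{5}{2}$)
$N{\left(D \right)} = 2 D \left(- \frac{5}{2} + D\right)$ ($N{\left(D \right)} = \left(D + D\right) \left(D - \frac{5}{2}\right) = 2 D \left(- \frac{5}{2} + D\right)$)
$\left(\left(19272 - 14327\right) + N{\left(35 \right)}\right) \left(44444 - 31175\right) = \left(\left(19272 - 14327\right) + 35 \left(-5 + 2 \cdot 35\right)\right) \left(44444 - 31175\right) = \left(\left(19272 - 14327\right) + 35 \left(-5 + 70\right)\right) 13269 = \left(4945 + 35 \cdot 65\right) 13269 = \left(4945 + 2275\right) 13269 = 7220 \cdot 13269 = 95802180$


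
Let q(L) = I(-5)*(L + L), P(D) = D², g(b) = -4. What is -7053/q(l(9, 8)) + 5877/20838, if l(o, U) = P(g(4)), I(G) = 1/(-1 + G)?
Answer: 73500879/55568 ≈ 1322.7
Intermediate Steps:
l(o, U) = 16 (l(o, U) = (-4)² = 16)
q(L) = -L/3 (q(L) = (L + L)/(-1 - 5) = (2*L)/(-6) = -L/3)
-7053/q(l(9, 8)) + 5877/20838 = -7053/((-⅓*16)) + 5877/20838 = -7053/(-16/3) + 5877*(1/20838) = -7053*(-3/16) + 1959/6946 = 21159/16 + 1959/6946 = 73500879/55568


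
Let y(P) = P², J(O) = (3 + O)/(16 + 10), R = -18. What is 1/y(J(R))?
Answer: 676/225 ≈ 3.0044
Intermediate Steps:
J(O) = 3/26 + O/26 (J(O) = (3 + O)/26 = (3 + O)*(1/26) = 3/26 + O/26)
1/y(J(R)) = 1/((3/26 + (1/26)*(-18))²) = 1/((3/26 - 9/13)²) = 1/((-15/26)²) = 1/(225/676) = 676/225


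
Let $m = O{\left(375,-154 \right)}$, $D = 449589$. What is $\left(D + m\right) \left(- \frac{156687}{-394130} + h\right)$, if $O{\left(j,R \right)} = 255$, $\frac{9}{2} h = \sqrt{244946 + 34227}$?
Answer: $\frac{35242353414}{197065} + \frac{299896 \sqrt{279173}}{3} \approx 5.2997 \cdot 10^{7}$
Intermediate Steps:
$h = \frac{2 \sqrt{279173}}{9}$ ($h = \frac{2 \sqrt{244946 + 34227}}{9} = \frac{2 \sqrt{279173}}{9} \approx 117.42$)
$m = 255$
$\left(D + m\right) \left(- \frac{156687}{-394130} + h\right) = \left(449589 + 255\right) \left(- \frac{156687}{-394130} + \frac{2 \sqrt{279173}}{9}\right) = 449844 \left(\left(-156687\right) \left(- \frac{1}{394130}\right) + \frac{2 \sqrt{279173}}{9}\right) = 449844 \left(\frac{156687}{394130} + \frac{2 \sqrt{279173}}{9}\right) = \frac{35242353414}{197065} + \frac{299896 \sqrt{279173}}{3}$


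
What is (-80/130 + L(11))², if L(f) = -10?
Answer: 19044/169 ≈ 112.69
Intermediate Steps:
(-80/130 + L(11))² = (-80/130 - 10)² = (-80*1/130 - 10)² = (-8/13 - 10)² = (-138/13)² = 19044/169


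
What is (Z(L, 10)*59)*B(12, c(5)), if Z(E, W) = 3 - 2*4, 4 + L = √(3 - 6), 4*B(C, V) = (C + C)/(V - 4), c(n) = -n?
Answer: 590/3 ≈ 196.67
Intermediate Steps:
B(C, V) = C/(2*(-4 + V)) (B(C, V) = ((C + C)/(V - 4))/4 = ((2*C)/(-4 + V))/4 = (2*C/(-4 + V))/4 = C/(2*(-4 + V)))
L = -4 + I*√3 (L = -4 + √(3 - 6) = -4 + √(-3) = -4 + I*√3 ≈ -4.0 + 1.732*I)
Z(E, W) = -5 (Z(E, W) = 3 - 8 = -5)
(Z(L, 10)*59)*B(12, c(5)) = (-5*59)*((½)*12/(-4 - 1*5)) = -295*12/(2*(-4 - 5)) = -295*12/(2*(-9)) = -295*12*(-1)/(2*9) = -295*(-⅔) = 590/3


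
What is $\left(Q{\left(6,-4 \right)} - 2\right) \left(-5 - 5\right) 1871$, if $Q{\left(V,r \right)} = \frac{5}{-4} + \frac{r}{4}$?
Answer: $\frac{159035}{2} \approx 79518.0$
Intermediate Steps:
$Q{\left(V,r \right)} = - \frac{5}{4} + \frac{r}{4}$ ($Q{\left(V,r \right)} = 5 \left(- \frac{1}{4}\right) + r \frac{1}{4} = - \frac{5}{4} + \frac{r}{4}$)
$\left(Q{\left(6,-4 \right)} - 2\right) \left(-5 - 5\right) 1871 = \left(\left(- \frac{5}{4} + \frac{1}{4} \left(-4\right)\right) - 2\right) \left(-5 - 5\right) 1871 = \left(\left(- \frac{5}{4} - 1\right) - 2\right) \left(-5 - 5\right) 1871 = \left(- \frac{9}{4} - 2\right) \left(-10\right) 1871 = \left(- \frac{17}{4}\right) \left(-10\right) 1871 = \frac{85}{2} \cdot 1871 = \frac{159035}{2}$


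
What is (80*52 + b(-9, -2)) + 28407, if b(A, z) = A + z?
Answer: 32556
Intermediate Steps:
(80*52 + b(-9, -2)) + 28407 = (80*52 + (-9 - 2)) + 28407 = (4160 - 11) + 28407 = 4149 + 28407 = 32556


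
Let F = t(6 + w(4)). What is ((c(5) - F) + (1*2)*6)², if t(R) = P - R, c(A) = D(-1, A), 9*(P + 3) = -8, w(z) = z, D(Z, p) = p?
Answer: 77284/81 ≈ 954.12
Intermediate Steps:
P = -35/9 (P = -3 + (⅑)*(-8) = -3 - 8/9 = -35/9 ≈ -3.8889)
c(A) = A
t(R) = -35/9 - R
F = -125/9 (F = -35/9 - (6 + 4) = -35/9 - 1*10 = -35/9 - 10 = -125/9 ≈ -13.889)
((c(5) - F) + (1*2)*6)² = ((5 - 1*(-125/9)) + (1*2)*6)² = ((5 + 125/9) + 2*6)² = (170/9 + 12)² = (278/9)² = 77284/81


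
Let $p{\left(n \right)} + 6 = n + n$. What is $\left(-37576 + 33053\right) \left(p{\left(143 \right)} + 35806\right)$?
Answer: $-163216978$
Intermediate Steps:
$p{\left(n \right)} = -6 + 2 n$ ($p{\left(n \right)} = -6 + \left(n + n\right) = -6 + 2 n$)
$\left(-37576 + 33053\right) \left(p{\left(143 \right)} + 35806\right) = \left(-37576 + 33053\right) \left(\left(-6 + 2 \cdot 143\right) + 35806\right) = - 4523 \left(\left(-6 + 286\right) + 35806\right) = - 4523 \left(280 + 35806\right) = \left(-4523\right) 36086 = -163216978$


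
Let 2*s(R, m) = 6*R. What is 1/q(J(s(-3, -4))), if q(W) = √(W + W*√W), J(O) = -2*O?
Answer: √2/(6*√(1 + 3*√2)) ≈ 0.10294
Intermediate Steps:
s(R, m) = 3*R (s(R, m) = (6*R)/2 = 3*R)
q(W) = √(W + W^(3/2))
1/q(J(s(-3, -4))) = 1/(√(-6*(-3) + (-6*(-3))^(3/2))) = 1/(√(-2*(-9) + (-2*(-9))^(3/2))) = 1/(√(18 + 18^(3/2))) = 1/(√(18 + 54*√2)) = (18 + 54*√2)^(-½)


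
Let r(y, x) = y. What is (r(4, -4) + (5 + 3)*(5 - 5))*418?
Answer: 1672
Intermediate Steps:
(r(4, -4) + (5 + 3)*(5 - 5))*418 = (4 + (5 + 3)*(5 - 5))*418 = (4 + 8*0)*418 = (4 + 0)*418 = 4*418 = 1672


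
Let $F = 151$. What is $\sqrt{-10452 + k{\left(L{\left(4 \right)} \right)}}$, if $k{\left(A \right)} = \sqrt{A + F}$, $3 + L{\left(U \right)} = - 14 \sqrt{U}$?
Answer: $\sqrt{-10452 + 2 \sqrt{30}} \approx 102.18 i$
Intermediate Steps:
$L{\left(U \right)} = -3 - 14 \sqrt{U}$
$k{\left(A \right)} = \sqrt{151 + A}$ ($k{\left(A \right)} = \sqrt{A + 151} = \sqrt{151 + A}$)
$\sqrt{-10452 + k{\left(L{\left(4 \right)} \right)}} = \sqrt{-10452 + \sqrt{151 - \left(3 + 14 \sqrt{4}\right)}} = \sqrt{-10452 + \sqrt{151 - 31}} = \sqrt{-10452 + \sqrt{120}} = \sqrt{-10452 + 2 \sqrt{30}}$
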